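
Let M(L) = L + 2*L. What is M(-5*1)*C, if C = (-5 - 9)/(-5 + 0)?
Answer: -42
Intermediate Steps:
C = 14/5 (C = -14/(-5) = -14*(-⅕) = 14/5 ≈ 2.8000)
M(L) = 3*L
M(-5*1)*C = (3*(-5*1))*(14/5) = (3*(-5))*(14/5) = -15*14/5 = -42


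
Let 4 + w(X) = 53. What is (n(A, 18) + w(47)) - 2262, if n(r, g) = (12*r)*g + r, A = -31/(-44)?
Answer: -90645/44 ≈ -2060.1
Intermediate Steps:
w(X) = 49 (w(X) = -4 + 53 = 49)
A = 31/44 (A = -31*(-1/44) = 31/44 ≈ 0.70455)
n(r, g) = r + 12*g*r (n(r, g) = 12*g*r + r = r + 12*g*r)
(n(A, 18) + w(47)) - 2262 = (31*(1 + 12*18)/44 + 49) - 2262 = (31*(1 + 216)/44 + 49) - 2262 = ((31/44)*217 + 49) - 2262 = (6727/44 + 49) - 2262 = 8883/44 - 2262 = -90645/44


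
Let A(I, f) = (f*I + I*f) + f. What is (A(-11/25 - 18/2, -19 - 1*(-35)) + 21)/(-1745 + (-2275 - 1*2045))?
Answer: 6627/151625 ≈ 0.043707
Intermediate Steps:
A(I, f) = f + 2*I*f (A(I, f) = (I*f + I*f) + f = 2*I*f + f = f + 2*I*f)
(A(-11/25 - 18/2, -19 - 1*(-35)) + 21)/(-1745 + (-2275 - 1*2045)) = ((-19 - 1*(-35))*(1 + 2*(-11/25 - 18/2)) + 21)/(-1745 + (-2275 - 1*2045)) = ((-19 + 35)*(1 + 2*(-11*1/25 - 18*1/2)) + 21)/(-1745 + (-2275 - 2045)) = (16*(1 + 2*(-11/25 - 9)) + 21)/(-1745 - 4320) = (16*(1 + 2*(-236/25)) + 21)/(-6065) = (16*(1 - 472/25) + 21)*(-1/6065) = (16*(-447/25) + 21)*(-1/6065) = (-7152/25 + 21)*(-1/6065) = -6627/25*(-1/6065) = 6627/151625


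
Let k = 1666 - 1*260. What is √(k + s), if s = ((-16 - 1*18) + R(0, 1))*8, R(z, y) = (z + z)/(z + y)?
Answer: 9*√14 ≈ 33.675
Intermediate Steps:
R(z, y) = 2*z/(y + z) (R(z, y) = (2*z)/(y + z) = 2*z/(y + z))
k = 1406 (k = 1666 - 260 = 1406)
s = -272 (s = ((-16 - 1*18) + 2*0/(1 + 0))*8 = ((-16 - 18) + 2*0/1)*8 = (-34 + 2*0*1)*8 = (-34 + 0)*8 = -34*8 = -272)
√(k + s) = √(1406 - 272) = √1134 = 9*√14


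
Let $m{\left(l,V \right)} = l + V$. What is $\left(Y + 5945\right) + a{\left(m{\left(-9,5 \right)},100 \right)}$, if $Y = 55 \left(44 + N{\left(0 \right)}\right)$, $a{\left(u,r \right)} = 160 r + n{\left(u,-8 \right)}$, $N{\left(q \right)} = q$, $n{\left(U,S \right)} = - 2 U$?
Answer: $24373$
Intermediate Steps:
$m{\left(l,V \right)} = V + l$
$a{\left(u,r \right)} = - 2 u + 160 r$ ($a{\left(u,r \right)} = 160 r - 2 u = - 2 u + 160 r$)
$Y = 2420$ ($Y = 55 \left(44 + 0\right) = 55 \cdot 44 = 2420$)
$\left(Y + 5945\right) + a{\left(m{\left(-9,5 \right)},100 \right)} = \left(2420 + 5945\right) + \left(- 2 \left(5 - 9\right) + 160 \cdot 100\right) = 8365 + \left(\left(-2\right) \left(-4\right) + 16000\right) = 8365 + \left(8 + 16000\right) = 8365 + 16008 = 24373$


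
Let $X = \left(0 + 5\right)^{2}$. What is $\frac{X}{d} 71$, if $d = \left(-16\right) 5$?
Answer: $- \frac{355}{16} \approx -22.188$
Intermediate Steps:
$d = -80$
$X = 25$ ($X = 5^{2} = 25$)
$\frac{X}{d} 71 = \frac{25}{-80} \cdot 71 = 25 \left(- \frac{1}{80}\right) 71 = \left(- \frac{5}{16}\right) 71 = - \frac{355}{16}$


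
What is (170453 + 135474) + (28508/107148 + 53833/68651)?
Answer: 562587714755647/1838954337 ≈ 3.0593e+5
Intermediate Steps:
(170453 + 135474) + (28508/107148 + 53833/68651) = 305927 + (28508*(1/107148) + 53833*(1/68651)) = 305927 + (7127/26787 + 53833/68651) = 305927 + 1931300248/1838954337 = 562587714755647/1838954337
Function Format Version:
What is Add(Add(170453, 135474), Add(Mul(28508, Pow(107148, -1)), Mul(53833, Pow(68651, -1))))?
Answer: Rational(562587714755647, 1838954337) ≈ 3.0593e+5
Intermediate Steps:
Add(Add(170453, 135474), Add(Mul(28508, Pow(107148, -1)), Mul(53833, Pow(68651, -1)))) = Add(305927, Add(Mul(28508, Rational(1, 107148)), Mul(53833, Rational(1, 68651)))) = Add(305927, Add(Rational(7127, 26787), Rational(53833, 68651))) = Add(305927, Rational(1931300248, 1838954337)) = Rational(562587714755647, 1838954337)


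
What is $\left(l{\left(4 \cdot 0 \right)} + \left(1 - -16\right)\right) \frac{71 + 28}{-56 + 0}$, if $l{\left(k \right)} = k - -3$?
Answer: $- \frac{495}{14} \approx -35.357$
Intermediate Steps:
$l{\left(k \right)} = 3 + k$ ($l{\left(k \right)} = k + 3 = 3 + k$)
$\left(l{\left(4 \cdot 0 \right)} + \left(1 - -16\right)\right) \frac{71 + 28}{-56 + 0} = \left(\left(3 + 4 \cdot 0\right) + \left(1 - -16\right)\right) \frac{71 + 28}{-56 + 0} = \left(\left(3 + 0\right) + \left(1 + 16\right)\right) \frac{99}{-56} = \left(3 + 17\right) 99 \left(- \frac{1}{56}\right) = 20 \left(- \frac{99}{56}\right) = - \frac{495}{14}$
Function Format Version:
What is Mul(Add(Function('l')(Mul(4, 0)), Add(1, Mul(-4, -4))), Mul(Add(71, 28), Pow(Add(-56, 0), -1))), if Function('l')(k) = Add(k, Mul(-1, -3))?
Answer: Rational(-495, 14) ≈ -35.357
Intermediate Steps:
Function('l')(k) = Add(3, k) (Function('l')(k) = Add(k, 3) = Add(3, k))
Mul(Add(Function('l')(Mul(4, 0)), Add(1, Mul(-4, -4))), Mul(Add(71, 28), Pow(Add(-56, 0), -1))) = Mul(Add(Add(3, Mul(4, 0)), Add(1, Mul(-4, -4))), Mul(Add(71, 28), Pow(Add(-56, 0), -1))) = Mul(Add(Add(3, 0), Add(1, 16)), Mul(99, Pow(-56, -1))) = Mul(Add(3, 17), Mul(99, Rational(-1, 56))) = Mul(20, Rational(-99, 56)) = Rational(-495, 14)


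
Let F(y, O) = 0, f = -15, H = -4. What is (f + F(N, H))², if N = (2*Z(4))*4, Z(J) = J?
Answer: 225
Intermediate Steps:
N = 32 (N = (2*4)*4 = 8*4 = 32)
(f + F(N, H))² = (-15 + 0)² = (-15)² = 225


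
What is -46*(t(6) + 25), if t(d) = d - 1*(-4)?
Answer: -1610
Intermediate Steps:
t(d) = 4 + d (t(d) = d + 4 = 4 + d)
-46*(t(6) + 25) = -46*((4 + 6) + 25) = -46*(10 + 25) = -46*35 = -1610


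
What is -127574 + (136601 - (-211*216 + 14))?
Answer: 54589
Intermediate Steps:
-127574 + (136601 - (-211*216 + 14)) = -127574 + (136601 - (-45576 + 14)) = -127574 + (136601 - 1*(-45562)) = -127574 + (136601 + 45562) = -127574 + 182163 = 54589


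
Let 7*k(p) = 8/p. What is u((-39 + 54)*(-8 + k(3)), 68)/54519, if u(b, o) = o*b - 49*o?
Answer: -1524/7483 ≈ -0.20366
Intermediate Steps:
k(p) = 8/(7*p) (k(p) = (8/p)/7 = 8/(7*p))
u(b, o) = -49*o + b*o (u(b, o) = b*o - 49*o = -49*o + b*o)
u((-39 + 54)*(-8 + k(3)), 68)/54519 = (68*(-49 + (-39 + 54)*(-8 + (8/7)/3)))/54519 = (68*(-49 + 15*(-8 + (8/7)*(⅓))))*(1/54519) = (68*(-49 + 15*(-8 + 8/21)))*(1/54519) = (68*(-49 + 15*(-160/21)))*(1/54519) = (68*(-49 - 800/7))*(1/54519) = (68*(-1143/7))*(1/54519) = -77724/7*1/54519 = -1524/7483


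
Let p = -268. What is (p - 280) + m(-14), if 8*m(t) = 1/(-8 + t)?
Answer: -96449/176 ≈ -548.01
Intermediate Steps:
m(t) = 1/(8*(-8 + t))
(p - 280) + m(-14) = (-268 - 280) + 1/(8*(-8 - 14)) = -548 + (⅛)/(-22) = -548 + (⅛)*(-1/22) = -548 - 1/176 = -96449/176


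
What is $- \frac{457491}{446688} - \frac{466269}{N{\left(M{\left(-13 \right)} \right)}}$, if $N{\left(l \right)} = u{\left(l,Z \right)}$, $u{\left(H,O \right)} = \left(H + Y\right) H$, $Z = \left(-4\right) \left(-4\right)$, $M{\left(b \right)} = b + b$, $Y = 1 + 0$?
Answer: $- \frac{34762356037}{48391200} \approx -718.36$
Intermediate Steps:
$Y = 1$
$M{\left(b \right)} = 2 b$
$Z = 16$
$u{\left(H,O \right)} = H \left(1 + H\right)$ ($u{\left(H,O \right)} = \left(H + 1\right) H = \left(1 + H\right) H = H \left(1 + H\right)$)
$N{\left(l \right)} = l \left(1 + l\right)$
$- \frac{457491}{446688} - \frac{466269}{N{\left(M{\left(-13 \right)} \right)}} = - \frac{457491}{446688} - \frac{466269}{2 \left(-13\right) \left(1 + 2 \left(-13\right)\right)} = \left(-457491\right) \frac{1}{446688} - \frac{466269}{\left(-26\right) \left(1 - 26\right)} = - \frac{152497}{148896} - \frac{466269}{\left(-26\right) \left(-25\right)} = - \frac{152497}{148896} - \frac{466269}{650} = - \frac{34762356037}{48391200}$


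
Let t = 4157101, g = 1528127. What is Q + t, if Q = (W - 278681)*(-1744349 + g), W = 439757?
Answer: -34824017771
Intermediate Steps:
Q = -34828174872 (Q = (439757 - 278681)*(-1744349 + 1528127) = 161076*(-216222) = -34828174872)
Q + t = -34828174872 + 4157101 = -34824017771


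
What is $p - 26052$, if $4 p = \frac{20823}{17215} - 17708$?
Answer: $- \frac{190796647}{6260} \approx -30479.0$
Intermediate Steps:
$p = - \frac{27711127}{6260}$ ($p = \frac{\frac{20823}{17215} - 17708}{4} = \frac{20823 \cdot \frac{1}{17215} - 17708}{4} = \frac{\frac{1893}{1565} - 17708}{4} = \frac{1}{4} \left(- \frac{27711127}{1565}\right) = - \frac{27711127}{6260} \approx -4426.7$)
$p - 26052 = - \frac{27711127}{6260} - 26052 = - \frac{190796647}{6260}$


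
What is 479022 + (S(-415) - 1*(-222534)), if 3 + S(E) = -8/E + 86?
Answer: 291180193/415 ≈ 7.0164e+5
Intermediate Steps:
S(E) = 83 - 8/E (S(E) = -3 + (-8/E + 86) = -3 + (86 - 8/E) = 83 - 8/E)
479022 + (S(-415) - 1*(-222534)) = 479022 + ((83 - 8/(-415)) - 1*(-222534)) = 479022 + ((83 - 8*(-1/415)) + 222534) = 479022 + ((83 + 8/415) + 222534) = 479022 + (34453/415 + 222534) = 479022 + 92386063/415 = 291180193/415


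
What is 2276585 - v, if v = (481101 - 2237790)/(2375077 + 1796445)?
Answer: 9496826169059/4171522 ≈ 2.2766e+6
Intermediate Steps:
v = -1756689/4171522 ≈ -0.42111
2276585 - v = 2276585 - 1*(-1756689/4171522) = 2276585 + 1756689/4171522 = 9496826169059/4171522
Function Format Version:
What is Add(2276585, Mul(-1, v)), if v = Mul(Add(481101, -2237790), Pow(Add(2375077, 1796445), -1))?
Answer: Rational(9496826169059, 4171522) ≈ 2.2766e+6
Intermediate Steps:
v = Rational(-1756689, 4171522) (v = Mul(-1756689, Pow(4171522, -1)) = Mul(-1756689, Rational(1, 4171522)) = Rational(-1756689, 4171522) ≈ -0.42111)
Add(2276585, Mul(-1, v)) = Add(2276585, Mul(-1, Rational(-1756689, 4171522))) = Add(2276585, Rational(1756689, 4171522)) = Rational(9496826169059, 4171522)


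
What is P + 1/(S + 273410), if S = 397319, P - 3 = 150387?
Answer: 100870934311/670729 ≈ 1.5039e+5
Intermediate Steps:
P = 150390 (P = 3 + 150387 = 150390)
P + 1/(S + 273410) = 150390 + 1/(397319 + 273410) = 150390 + 1/670729 = 100870934311/670729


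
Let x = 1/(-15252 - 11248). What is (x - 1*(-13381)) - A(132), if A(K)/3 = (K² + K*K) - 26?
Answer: -2413752501/26500 ≈ -91085.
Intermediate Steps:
A(K) = -78 + 6*K² (A(K) = 3*((K² + K*K) - 26) = 3*((K² + K²) - 26) = 3*(2*K² - 26) = 3*(-26 + 2*K²) = -78 + 6*K²)
x = -1/26500 (x = 1/(-26500) = -1/26500 ≈ -3.7736e-5)
(x - 1*(-13381)) - A(132) = (-1/26500 - 1*(-13381)) - (-78 + 6*132²) = (-1/26500 + 13381) - (-78 + 6*17424) = 354596499/26500 - (-78 + 104544) = 354596499/26500 - 1*104466 = 354596499/26500 - 104466 = -2413752501/26500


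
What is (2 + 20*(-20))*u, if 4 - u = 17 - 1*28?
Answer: -5970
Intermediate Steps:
u = 15 (u = 4 - (17 - 1*28) = 4 - (17 - 28) = 4 - 1*(-11) = 4 + 11 = 15)
(2 + 20*(-20))*u = (2 + 20*(-20))*15 = (2 - 400)*15 = -398*15 = -5970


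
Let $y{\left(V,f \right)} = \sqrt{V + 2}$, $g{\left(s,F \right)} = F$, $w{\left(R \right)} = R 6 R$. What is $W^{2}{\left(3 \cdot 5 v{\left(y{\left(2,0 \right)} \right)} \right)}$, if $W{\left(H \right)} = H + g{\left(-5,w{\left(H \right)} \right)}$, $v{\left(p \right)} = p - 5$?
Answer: $146531025$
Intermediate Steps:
$w{\left(R \right)} = 6 R^{2}$ ($w{\left(R \right)} = 6 R R = 6 R^{2}$)
$y{\left(V,f \right)} = \sqrt{2 + V}$
$v{\left(p \right)} = -5 + p$
$W{\left(H \right)} = H + 6 H^{2}$
$W^{2}{\left(3 \cdot 5 v{\left(y{\left(2,0 \right)} \right)} \right)} = \left(3 \cdot 5 \left(-5 + \sqrt{2 + 2}\right) \left(1 + 6 \cdot 3 \cdot 5 \left(-5 + \sqrt{2 + 2}\right)\right)\right)^{2} = \left(15 \left(-5 + \sqrt{4}\right) \left(1 + 6 \cdot 15 \left(-5 + \sqrt{4}\right)\right)\right)^{2} = \left(15 \left(-5 + 2\right) \left(1 + 6 \cdot 15 \left(-5 + 2\right)\right)\right)^{2} = \left(15 \left(-3\right) \left(1 + 6 \cdot 15 \left(-3\right)\right)\right)^{2} = \left(- 45 \left(1 + 6 \left(-45\right)\right)\right)^{2} = \left(- 45 \left(1 - 270\right)\right)^{2} = \left(\left(-45\right) \left(-269\right)\right)^{2} = 12105^{2} = 146531025$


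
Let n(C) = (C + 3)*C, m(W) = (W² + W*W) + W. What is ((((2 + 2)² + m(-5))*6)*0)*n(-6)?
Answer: 0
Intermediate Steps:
m(W) = W + 2*W² (m(W) = (W² + W²) + W = 2*W² + W = W + 2*W²)
n(C) = C*(3 + C) (n(C) = (3 + C)*C = C*(3 + C))
((((2 + 2)² + m(-5))*6)*0)*n(-6) = ((((2 + 2)² - 5*(1 + 2*(-5)))*6)*0)*(-6*(3 - 6)) = (((4² - 5*(1 - 10))*6)*0)*(-6*(-3)) = (((16 - 5*(-9))*6)*0)*18 = (((16 + 45)*6)*0)*18 = ((61*6)*0)*18 = (366*0)*18 = 0*18 = 0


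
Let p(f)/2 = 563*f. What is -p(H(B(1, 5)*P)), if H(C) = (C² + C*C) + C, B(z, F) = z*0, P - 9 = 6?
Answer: 0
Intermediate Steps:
P = 15 (P = 9 + 6 = 15)
B(z, F) = 0
H(C) = C + 2*C² (H(C) = (C² + C²) + C = 2*C² + C = C + 2*C²)
p(f) = 1126*f (p(f) = 2*(563*f) = 1126*f)
-p(H(B(1, 5)*P)) = -1126*(0*15)*(1 + 2*(0*15)) = -1126*0*(1 + 2*0) = -1126*0*(1 + 0) = -1126*0*1 = -1126*0 = -1*0 = 0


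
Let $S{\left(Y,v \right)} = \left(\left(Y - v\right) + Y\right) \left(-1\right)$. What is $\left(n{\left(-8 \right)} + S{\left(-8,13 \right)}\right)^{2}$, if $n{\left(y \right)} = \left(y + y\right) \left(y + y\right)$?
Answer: $81225$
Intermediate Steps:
$S{\left(Y,v \right)} = v - 2 Y$ ($S{\left(Y,v \right)} = \left(- v + 2 Y\right) \left(-1\right) = v - 2 Y$)
$n{\left(y \right)} = 4 y^{2}$ ($n{\left(y \right)} = 2 y 2 y = 4 y^{2}$)
$\left(n{\left(-8 \right)} + S{\left(-8,13 \right)}\right)^{2} = \left(4 \left(-8\right)^{2} + \left(13 - -16\right)\right)^{2} = \left(4 \cdot 64 + \left(13 + 16\right)\right)^{2} = \left(256 + 29\right)^{2} = 285^{2} = 81225$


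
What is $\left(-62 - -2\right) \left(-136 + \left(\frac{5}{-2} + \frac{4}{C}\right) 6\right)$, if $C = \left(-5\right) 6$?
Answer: $9108$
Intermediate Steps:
$C = -30$
$\left(-62 - -2\right) \left(-136 + \left(\frac{5}{-2} + \frac{4}{C}\right) 6\right) = \left(-62 - -2\right) \left(-136 + \left(\frac{5}{-2} + \frac{4}{-30}\right) 6\right) = \left(-62 + 2\right) \left(-136 + \left(5 \left(- \frac{1}{2}\right) + 4 \left(- \frac{1}{30}\right)\right) 6\right) = - 60 \left(-136 + \left(- \frac{5}{2} - \frac{2}{15}\right) 6\right) = - 60 \left(-136 - \frac{79}{5}\right) = \left(-60\right) \left(- \frac{759}{5}\right) = 9108$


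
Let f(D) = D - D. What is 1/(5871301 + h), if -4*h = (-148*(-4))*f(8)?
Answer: 1/5871301 ≈ 1.7032e-7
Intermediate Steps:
f(D) = 0
h = 0 (h = -(-148*(-4))*0/4 = -148*0 = -¼*0 = 0)
1/(5871301 + h) = 1/(5871301 + 0) = 1/5871301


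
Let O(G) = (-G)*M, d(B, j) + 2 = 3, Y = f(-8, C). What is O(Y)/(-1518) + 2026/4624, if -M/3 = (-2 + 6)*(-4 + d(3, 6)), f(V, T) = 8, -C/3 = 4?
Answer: 367265/584936 ≈ 0.62787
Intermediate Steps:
C = -12 (C = -3*4 = -12)
Y = 8
d(B, j) = 1 (d(B, j) = -2 + 3 = 1)
M = 36 (M = -3*(-2 + 6)*(-4 + 1) = -12*(-3) = -3*(-12) = 36)
O(G) = -36*G (O(G) = -G*36 = -36*G)
O(Y)/(-1518) + 2026/4624 = -36*8/(-1518) + 2026/4624 = -288*(-1/1518) + 2026*(1/4624) = 48/253 + 1013/2312 = 367265/584936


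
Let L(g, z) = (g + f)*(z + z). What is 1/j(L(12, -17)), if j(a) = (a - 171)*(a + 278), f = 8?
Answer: 1/342102 ≈ 2.9231e-6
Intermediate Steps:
L(g, z) = 2*z*(8 + g) (L(g, z) = (g + 8)*(z + z) = (8 + g)*(2*z) = 2*z*(8 + g))
j(a) = (-171 + a)*(278 + a)
1/j(L(12, -17)) = 1/(-47538 + (2*(-17)*(8 + 12))**2 + 107*(2*(-17)*(8 + 12))) = 1/(-47538 + (2*(-17)*20)**2 + 107*(2*(-17)*20)) = 1/(-47538 + (-680)**2 + 107*(-680)) = 1/(-47538 + 462400 - 72760) = 1/342102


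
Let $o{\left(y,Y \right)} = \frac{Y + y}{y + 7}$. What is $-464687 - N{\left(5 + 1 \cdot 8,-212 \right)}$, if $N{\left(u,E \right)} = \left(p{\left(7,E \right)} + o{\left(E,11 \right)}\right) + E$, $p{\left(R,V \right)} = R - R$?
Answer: $- \frac{95217576}{205} \approx -4.6448 \cdot 10^{5}$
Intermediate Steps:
$o{\left(y,Y \right)} = \frac{Y + y}{7 + y}$
$p{\left(R,V \right)} = 0$
$N{\left(u,E \right)} = E + \frac{11 + E}{7 + E}$ ($N{\left(u,E \right)} = \left(0 + \frac{11 + E}{7 + E}\right) + E = \frac{11 + E}{7 + E} + E = E + \frac{11 + E}{7 + E}$)
$-464687 - N{\left(5 + 1 \cdot 8,-212 \right)} = -464687 - \frac{11 - 212 - 212 \left(7 - 212\right)}{7 - 212} = -464687 - \frac{11 - 212 - -43460}{-205} = -464687 - - \frac{11 - 212 + 43460}{205} = -464687 - \left(- \frac{1}{205}\right) 43259 = -464687 - - \frac{43259}{205} = -464687 + \frac{43259}{205} = - \frac{95217576}{205}$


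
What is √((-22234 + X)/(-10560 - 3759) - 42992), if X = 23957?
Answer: I*√979426236061/4773 ≈ 207.35*I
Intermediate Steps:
√((-22234 + X)/(-10560 - 3759) - 42992) = √((-22234 + 23957)/(-10560 - 3759) - 42992) = √(1723/(-14319) - 42992) = √(1723*(-1/14319) - 42992) = √(-1723/14319 - 42992) = √(-615604171/14319) = I*√979426236061/4773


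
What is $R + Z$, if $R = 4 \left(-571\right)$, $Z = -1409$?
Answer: $-3693$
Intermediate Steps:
$R = -2284$
$R + Z = -2284 - 1409 = -3693$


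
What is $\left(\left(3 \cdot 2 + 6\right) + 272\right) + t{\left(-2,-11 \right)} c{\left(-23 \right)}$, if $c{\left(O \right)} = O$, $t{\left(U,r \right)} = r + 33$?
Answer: $-222$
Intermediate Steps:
$t{\left(U,r \right)} = 33 + r$
$\left(\left(3 \cdot 2 + 6\right) + 272\right) + t{\left(-2,-11 \right)} c{\left(-23 \right)} = \left(\left(3 \cdot 2 + 6\right) + 272\right) + \left(33 - 11\right) \left(-23\right) = \left(\left(6 + 6\right) + 272\right) + 22 \left(-23\right) = \left(12 + 272\right) - 506 = 284 - 506 = -222$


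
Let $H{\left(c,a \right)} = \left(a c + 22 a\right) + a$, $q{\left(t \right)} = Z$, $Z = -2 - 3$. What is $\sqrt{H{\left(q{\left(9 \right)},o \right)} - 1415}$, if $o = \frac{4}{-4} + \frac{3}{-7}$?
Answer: $\frac{i \sqrt{70595}}{7} \approx 37.957 i$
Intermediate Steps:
$Z = -5$
$o = - \frac{10}{7}$ ($o = 4 \left(- \frac{1}{4}\right) + 3 \left(- \frac{1}{7}\right) = -1 - \frac{3}{7} = - \frac{10}{7} \approx -1.4286$)
$q{\left(t \right)} = -5$
$H{\left(c,a \right)} = 23 a + a c$ ($H{\left(c,a \right)} = \left(22 a + a c\right) + a = 23 a + a c$)
$\sqrt{H{\left(q{\left(9 \right)},o \right)} - 1415} = \sqrt{- \frac{10 \left(23 - 5\right)}{7} - 1415} = \sqrt{\left(- \frac{10}{7}\right) 18 - 1415} = \sqrt{- \frac{180}{7} - 1415} = \sqrt{- \frac{10085}{7}} = \frac{i \sqrt{70595}}{7}$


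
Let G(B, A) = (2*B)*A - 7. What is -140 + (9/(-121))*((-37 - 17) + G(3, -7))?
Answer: -16013/121 ≈ -132.34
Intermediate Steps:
G(B, A) = -7 + 2*A*B (G(B, A) = 2*A*B - 7 = -7 + 2*A*B)
-140 + (9/(-121))*((-37 - 17) + G(3, -7)) = -140 + (9/(-121))*((-37 - 17) + (-7 + 2*(-7)*3)) = -140 + (9*(-1/121))*(-54 + (-7 - 42)) = -140 - 9*(-54 - 49)/121 = -140 - 9/121*(-103) = -140 + 927/121 = -16013/121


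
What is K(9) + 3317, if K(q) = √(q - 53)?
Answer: 3317 + 2*I*√11 ≈ 3317.0 + 6.6332*I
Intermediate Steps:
K(q) = √(-53 + q)
K(9) + 3317 = √(-53 + 9) + 3317 = √(-44) + 3317 = 2*I*√11 + 3317 = 3317 + 2*I*√11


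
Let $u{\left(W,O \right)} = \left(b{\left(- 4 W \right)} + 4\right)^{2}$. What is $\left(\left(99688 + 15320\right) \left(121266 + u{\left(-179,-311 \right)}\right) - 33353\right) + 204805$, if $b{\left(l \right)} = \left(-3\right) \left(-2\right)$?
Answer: $13958232380$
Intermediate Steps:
$b{\left(l \right)} = 6$
$u{\left(W,O \right)} = 100$ ($u{\left(W,O \right)} = \left(6 + 4\right)^{2} = 10^{2} = 100$)
$\left(\left(99688 + 15320\right) \left(121266 + u{\left(-179,-311 \right)}\right) - 33353\right) + 204805 = \left(\left(99688 + 15320\right) \left(121266 + 100\right) - 33353\right) + 204805 = \left(115008 \cdot 121366 - 33353\right) + 204805 = \left(13958060928 - 33353\right) + 204805 = 13958027575 + 204805 = 13958232380$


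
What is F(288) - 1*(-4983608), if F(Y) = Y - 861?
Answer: 4983035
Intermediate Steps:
F(Y) = -861 + Y
F(288) - 1*(-4983608) = (-861 + 288) - 1*(-4983608) = -573 + 4983608 = 4983035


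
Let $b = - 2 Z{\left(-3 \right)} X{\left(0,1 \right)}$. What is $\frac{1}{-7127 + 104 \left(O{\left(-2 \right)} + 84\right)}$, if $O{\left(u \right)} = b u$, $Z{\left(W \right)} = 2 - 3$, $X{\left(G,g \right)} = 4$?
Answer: $- \frac{1}{55} \approx -0.018182$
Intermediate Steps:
$Z{\left(W \right)} = -1$ ($Z{\left(W \right)} = 2 - 3 = -1$)
$b = 8$ ($b = \left(-2\right) \left(-1\right) 4 = 2 \cdot 4 = 8$)
$O{\left(u \right)} = 8 u$
$\frac{1}{-7127 + 104 \left(O{\left(-2 \right)} + 84\right)} = \frac{1}{-7127 + 104 \left(8 \left(-2\right) + 84\right)} = \frac{1}{-7127 + 104 \left(-16 + 84\right)} = \frac{1}{-7127 + 104 \cdot 68} = \frac{1}{-7127 + 7072} = \frac{1}{-55} = - \frac{1}{55}$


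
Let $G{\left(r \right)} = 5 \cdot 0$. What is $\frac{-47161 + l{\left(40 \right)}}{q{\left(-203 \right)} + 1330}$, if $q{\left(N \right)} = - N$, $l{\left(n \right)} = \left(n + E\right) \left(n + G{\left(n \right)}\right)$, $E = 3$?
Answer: $- \frac{15147}{511} \approx -29.642$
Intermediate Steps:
$G{\left(r \right)} = 0$
$l{\left(n \right)} = n \left(3 + n\right)$ ($l{\left(n \right)} = \left(n + 3\right) \left(n + 0\right) = \left(3 + n\right) n = n \left(3 + n\right)$)
$\frac{-47161 + l{\left(40 \right)}}{q{\left(-203 \right)} + 1330} = \frac{-47161 + 40 \left(3 + 40\right)}{\left(-1\right) \left(-203\right) + 1330} = \frac{-47161 + 40 \cdot 43}{203 + 1330} = \frac{-47161 + 1720}{1533} = \left(-45441\right) \frac{1}{1533} = - \frac{15147}{511}$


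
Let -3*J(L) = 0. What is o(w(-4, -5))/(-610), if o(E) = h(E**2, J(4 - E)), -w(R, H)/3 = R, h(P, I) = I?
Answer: 0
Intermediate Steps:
J(L) = 0 (J(L) = -1/3*0 = 0)
w(R, H) = -3*R
o(E) = 0
o(w(-4, -5))/(-610) = 0/(-610) = 0*(-1/610) = 0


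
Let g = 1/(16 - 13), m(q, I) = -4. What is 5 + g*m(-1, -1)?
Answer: 11/3 ≈ 3.6667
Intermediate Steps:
g = ⅓ (g = 1/3 = ⅓ ≈ 0.33333)
5 + g*m(-1, -1) = 5 + (⅓)*(-4) = 5 - 4/3 = 11/3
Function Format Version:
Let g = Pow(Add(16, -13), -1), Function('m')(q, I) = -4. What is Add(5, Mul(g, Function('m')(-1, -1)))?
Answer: Rational(11, 3) ≈ 3.6667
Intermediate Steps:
g = Rational(1, 3) (g = Pow(3, -1) = Rational(1, 3) ≈ 0.33333)
Add(5, Mul(g, Function('m')(-1, -1))) = Add(5, Mul(Rational(1, 3), -4)) = Add(5, Rational(-4, 3)) = Rational(11, 3)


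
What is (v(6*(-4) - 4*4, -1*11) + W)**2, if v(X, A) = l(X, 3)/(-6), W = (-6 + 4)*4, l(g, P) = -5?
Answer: 1849/36 ≈ 51.361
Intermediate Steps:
W = -8 (W = -2*4 = -8)
v(X, A) = 5/6 (v(X, A) = -5/(-6) = -5*(-1/6) = 5/6)
(v(6*(-4) - 4*4, -1*11) + W)**2 = (5/6 - 8)**2 = (-43/6)**2 = 1849/36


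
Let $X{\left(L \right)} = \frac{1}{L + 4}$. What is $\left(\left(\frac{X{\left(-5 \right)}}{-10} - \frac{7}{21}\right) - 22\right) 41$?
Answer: $- \frac{27347}{30} \approx -911.57$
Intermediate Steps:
$X{\left(L \right)} = \frac{1}{4 + L}$
$\left(\left(\frac{X{\left(-5 \right)}}{-10} - \frac{7}{21}\right) - 22\right) 41 = \left(\left(\frac{1}{\left(4 - 5\right) \left(-10\right)} - \frac{7}{21}\right) - 22\right) 41 = \left(\left(\frac{1}{-1} \left(- \frac{1}{10}\right) - \frac{1}{3}\right) - 22\right) 41 = \left(\left(\left(-1\right) \left(- \frac{1}{10}\right) - \frac{1}{3}\right) - 22\right) 41 = \left(\left(\frac{1}{10} - \frac{1}{3}\right) - 22\right) 41 = \left(- \frac{7}{30} - 22\right) 41 = \left(- \frac{667}{30}\right) 41 = - \frac{27347}{30}$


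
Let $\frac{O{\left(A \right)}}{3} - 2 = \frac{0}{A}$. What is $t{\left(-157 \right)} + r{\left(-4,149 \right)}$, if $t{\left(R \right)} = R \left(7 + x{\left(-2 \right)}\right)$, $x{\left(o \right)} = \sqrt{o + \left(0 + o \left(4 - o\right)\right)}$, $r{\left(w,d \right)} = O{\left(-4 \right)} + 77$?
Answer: $-1016 - 157 i \sqrt{14} \approx -1016.0 - 587.44 i$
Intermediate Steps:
$O{\left(A \right)} = 6$ ($O{\left(A \right)} = 6 + 3 \frac{0}{A} = 6 + 3 \cdot 0 = 6 + 0 = 6$)
$r{\left(w,d \right)} = 83$ ($r{\left(w,d \right)} = 6 + 77 = 83$)
$x{\left(o \right)} = \sqrt{o + o \left(4 - o\right)}$
$t{\left(R \right)} = R \left(7 + i \sqrt{14}\right)$ ($t{\left(R \right)} = R \left(7 + \sqrt{- 2 \left(5 - -2\right)}\right) = R \left(7 + \sqrt{- 2 \left(5 + 2\right)}\right) = R \left(7 + \sqrt{\left(-2\right) 7}\right) = R \left(7 + \sqrt{-14}\right) = R \left(7 + i \sqrt{14}\right)$)
$t{\left(-157 \right)} + r{\left(-4,149 \right)} = - 157 \left(7 + i \sqrt{14}\right) + 83 = \left(-1099 - 157 i \sqrt{14}\right) + 83 = -1016 - 157 i \sqrt{14}$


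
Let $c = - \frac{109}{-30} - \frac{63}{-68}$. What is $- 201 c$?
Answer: $- \frac{311617}{340} \approx -916.52$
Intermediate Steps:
$c = \frac{4651}{1020}$ ($c = \left(-109\right) \left(- \frac{1}{30}\right) - - \frac{63}{68} = \frac{109}{30} + \frac{63}{68} = \frac{4651}{1020} \approx 4.5598$)
$- 201 c = \left(-201\right) \frac{4651}{1020} = - \frac{311617}{340}$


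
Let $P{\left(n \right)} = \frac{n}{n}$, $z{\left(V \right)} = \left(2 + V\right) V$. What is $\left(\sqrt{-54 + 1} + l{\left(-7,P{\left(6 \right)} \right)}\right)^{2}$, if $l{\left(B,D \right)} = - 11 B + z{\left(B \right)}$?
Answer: $\left(112 + i \sqrt{53}\right)^{2} \approx 12491.0 + 1630.7 i$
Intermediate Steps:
$z{\left(V \right)} = V \left(2 + V\right)$
$P{\left(n \right)} = 1$
$l{\left(B,D \right)} = - 11 B + B \left(2 + B\right)$
$\left(\sqrt{-54 + 1} + l{\left(-7,P{\left(6 \right)} \right)}\right)^{2} = \left(\sqrt{-54 + 1} - 7 \left(-9 - 7\right)\right)^{2} = \left(\sqrt{-53} - -112\right)^{2} = \left(i \sqrt{53} + 112\right)^{2} = \left(112 + i \sqrt{53}\right)^{2}$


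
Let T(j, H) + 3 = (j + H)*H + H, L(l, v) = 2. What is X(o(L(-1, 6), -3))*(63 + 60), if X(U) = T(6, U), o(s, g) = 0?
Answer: -369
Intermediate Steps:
T(j, H) = -3 + H + H*(H + j) (T(j, H) = -3 + ((j + H)*H + H) = -3 + ((H + j)*H + H) = -3 + (H*(H + j) + H) = -3 + (H + H*(H + j)) = -3 + H + H*(H + j))
X(U) = -3 + U**2 + 7*U (X(U) = -3 + U + U**2 + U*6 = -3 + U + U**2 + 6*U = -3 + U**2 + 7*U)
X(o(L(-1, 6), -3))*(63 + 60) = (-3 + 0**2 + 7*0)*(63 + 60) = (-3 + 0 + 0)*123 = -3*123 = -369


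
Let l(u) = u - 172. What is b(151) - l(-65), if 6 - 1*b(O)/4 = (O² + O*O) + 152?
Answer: -182755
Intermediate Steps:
l(u) = -172 + u
b(O) = -584 - 8*O² (b(O) = 24 - 4*((O² + O*O) + 152) = 24 - 4*((O² + O²) + 152) = 24 - 4*(2*O² + 152) = 24 - 4*(152 + 2*O²) = 24 + (-608 - 8*O²) = -584 - 8*O²)
b(151) - l(-65) = (-584 - 8*151²) - (-172 - 65) = (-584 - 8*22801) - 1*(-237) = (-584 - 182408) + 237 = -182992 + 237 = -182755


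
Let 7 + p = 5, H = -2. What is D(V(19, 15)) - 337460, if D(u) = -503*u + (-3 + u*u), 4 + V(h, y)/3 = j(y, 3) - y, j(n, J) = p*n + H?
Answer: -237095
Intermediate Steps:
p = -2 (p = -7 + 5 = -2)
j(n, J) = -2 - 2*n (j(n, J) = -2*n - 2 = -2 - 2*n)
V(h, y) = -18 - 9*y (V(h, y) = -12 + 3*((-2 - 2*y) - y) = -12 + 3*(-2 - 3*y) = -12 + (-6 - 9*y) = -18 - 9*y)
D(u) = -3 + u² - 503*u (D(u) = -503*u + (-3 + u²) = -3 + u² - 503*u)
D(V(19, 15)) - 337460 = (-3 + (-18 - 9*15)² - 503*(-18 - 9*15)) - 337460 = (-3 + (-18 - 135)² - 503*(-18 - 135)) - 337460 = (-3 + (-153)² - 503*(-153)) - 337460 = (-3 + 23409 + 76959) - 337460 = 100365 - 337460 = -237095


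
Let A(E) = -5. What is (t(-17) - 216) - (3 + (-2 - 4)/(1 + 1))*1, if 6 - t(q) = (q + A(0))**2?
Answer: -694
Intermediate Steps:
t(q) = 6 - (-5 + q)**2 (t(q) = 6 - (q - 5)**2 = 6 - (-5 + q)**2)
(t(-17) - 216) - (3 + (-2 - 4)/(1 + 1))*1 = ((6 - (-5 - 17)**2) - 216) - (3 + (-2 - 4)/(1 + 1))*1 = ((6 - 1*(-22)**2) - 216) - (3 - 6/2)*1 = ((6 - 1*484) - 216) - (3 - 6*1/2)*1 = ((6 - 484) - 216) - (3 - 3)*1 = (-478 - 216) - 1*0*1 = -694 + 0*1 = -694 + 0 = -694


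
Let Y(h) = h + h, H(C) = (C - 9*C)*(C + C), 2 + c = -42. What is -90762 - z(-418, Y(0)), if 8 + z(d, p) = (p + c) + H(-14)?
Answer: -87574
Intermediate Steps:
c = -44 (c = -2 - 42 = -44)
H(C) = -16*C² (H(C) = (-8*C)*(2*C) = -16*C²)
Y(h) = 2*h
z(d, p) = -3188 + p (z(d, p) = -8 + ((p - 44) - 16*(-14)²) = -8 + ((-44 + p) - 16*196) = -8 + ((-44 + p) - 3136) = -8 + (-3180 + p) = -3188 + p)
-90762 - z(-418, Y(0)) = -90762 - (-3188 + 2*0) = -90762 - (-3188 + 0) = -90762 - 1*(-3188) = -90762 + 3188 = -87574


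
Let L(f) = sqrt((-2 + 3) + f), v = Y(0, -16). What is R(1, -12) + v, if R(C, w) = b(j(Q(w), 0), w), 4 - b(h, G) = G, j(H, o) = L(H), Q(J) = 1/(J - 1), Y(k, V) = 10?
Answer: 26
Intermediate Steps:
Q(J) = 1/(-1 + J)
v = 10
L(f) = sqrt(1 + f)
j(H, o) = sqrt(1 + H)
b(h, G) = 4 - G
R(C, w) = 4 - w
R(1, -12) + v = (4 - 1*(-12)) + 10 = (4 + 12) + 10 = 16 + 10 = 26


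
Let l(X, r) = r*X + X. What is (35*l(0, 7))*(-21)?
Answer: 0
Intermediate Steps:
l(X, r) = X + X*r (l(X, r) = X*r + X = X + X*r)
(35*l(0, 7))*(-21) = (35*(0*(1 + 7)))*(-21) = (35*(0*8))*(-21) = (35*0)*(-21) = 0*(-21) = 0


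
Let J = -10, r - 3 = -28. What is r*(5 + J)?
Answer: 125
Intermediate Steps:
r = -25 (r = 3 - 28 = -25)
r*(5 + J) = -25*(5 - 10) = -25*(-5) = 125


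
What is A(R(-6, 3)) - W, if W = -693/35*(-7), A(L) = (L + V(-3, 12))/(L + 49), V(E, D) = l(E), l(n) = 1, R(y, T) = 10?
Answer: -40832/295 ≈ -138.41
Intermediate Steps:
V(E, D) = 1
A(L) = (1 + L)/(49 + L) (A(L) = (L + 1)/(L + 49) = (1 + L)/(49 + L))
W = 693/5 (W = -693/35*(-7) = -21*33/35*(-7) = -99/5*(-7) = 693/5 ≈ 138.60)
A(R(-6, 3)) - W = (1 + 10)/(49 + 10) - 1*693/5 = 11/59 - 693/5 = -40832/295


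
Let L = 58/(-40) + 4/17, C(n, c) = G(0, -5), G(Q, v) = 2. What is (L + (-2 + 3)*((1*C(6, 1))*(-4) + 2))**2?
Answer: 6017209/115600 ≈ 52.052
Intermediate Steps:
C(n, c) = 2
L = -413/340 (L = 58*(-1/40) + 4*(1/17) = -29/20 + 4/17 = -413/340 ≈ -1.2147)
(L + (-2 + 3)*((1*C(6, 1))*(-4) + 2))**2 = (-413/340 + (-2 + 3)*((1*2)*(-4) + 2))**2 = (-413/340 + 1*(2*(-4) + 2))**2 = (-413/340 + 1*(-8 + 2))**2 = (-413/340 + 1*(-6))**2 = (-413/340 - 6)**2 = (-2453/340)**2 = 6017209/115600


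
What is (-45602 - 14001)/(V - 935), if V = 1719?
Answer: -59603/784 ≈ -76.024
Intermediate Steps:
(-45602 - 14001)/(V - 935) = (-45602 - 14001)/(1719 - 935) = -59603/784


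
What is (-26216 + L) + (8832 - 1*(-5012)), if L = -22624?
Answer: -34996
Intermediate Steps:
(-26216 + L) + (8832 - 1*(-5012)) = (-26216 - 22624) + (8832 - 1*(-5012)) = -48840 + (8832 + 5012) = -48840 + 13844 = -34996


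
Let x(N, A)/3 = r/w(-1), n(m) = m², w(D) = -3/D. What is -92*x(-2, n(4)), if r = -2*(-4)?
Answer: -736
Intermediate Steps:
r = 8
x(N, A) = 8 (x(N, A) = 3*(8/((-3/(-1)))) = 3*(8/((-3*(-1)))) = 3*(8/3) = 8)
-92*x(-2, n(4)) = -92*8 = -736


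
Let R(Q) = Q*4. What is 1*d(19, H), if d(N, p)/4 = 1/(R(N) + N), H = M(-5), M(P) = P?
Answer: 4/95 ≈ 0.042105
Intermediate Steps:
R(Q) = 4*Q
H = -5
d(N, p) = 4/(5*N) (d(N, p) = 4/(4*N + N) = 4/((5*N)) = 4*(1/(5*N)) = 4/(5*N))
1*d(19, H) = 1*((4/5)/19) = 1*((4/5)*(1/19)) = 1*(4/95) = 4/95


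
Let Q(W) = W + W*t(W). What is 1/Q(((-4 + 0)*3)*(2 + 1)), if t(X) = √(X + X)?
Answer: I/(36*(-I + 6*√2)) ≈ -0.00038052 + 0.0032288*I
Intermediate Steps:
t(X) = √2*√X (t(X) = √(2*X) = √2*√X)
Q(W) = W + √2*W^(3/2) (Q(W) = W + W*(√2*√W) = W + √2*W^(3/2))
1/Q(((-4 + 0)*3)*(2 + 1)) = 1/(((-4 + 0)*3)*(2 + 1) + √2*(((-4 + 0)*3)*(2 + 1))^(3/2)) = 1/(-4*3*3 + √2*(-4*3*3)^(3/2)) = 1/(-12*3 + √2*(-12*3)^(3/2)) = 1/(-36 + √2*(-36)^(3/2)) = 1/(-36 + √2*(-216*I)) = 1/(-36 - 216*I*√2)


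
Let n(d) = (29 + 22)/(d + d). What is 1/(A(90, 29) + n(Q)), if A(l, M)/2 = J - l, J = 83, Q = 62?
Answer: -124/1685 ≈ -0.073591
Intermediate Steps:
n(d) = 51/(2*d) (n(d) = 51/((2*d)) = 51*(1/(2*d)) = 51/(2*d))
A(l, M) = 166 - 2*l (A(l, M) = 2*(83 - l) = 166 - 2*l)
1/(A(90, 29) + n(Q)) = 1/((166 - 2*90) + (51/2)/62) = 1/((166 - 180) + (51/2)*(1/62)) = 1/(-14 + 51/124) = 1/(-1685/124) = -124/1685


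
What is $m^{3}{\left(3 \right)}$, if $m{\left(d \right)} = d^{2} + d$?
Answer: $1728$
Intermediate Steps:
$m{\left(d \right)} = d + d^{2}$
$m^{3}{\left(3 \right)} = \left(3 \left(1 + 3\right)\right)^{3} = \left(3 \cdot 4\right)^{3} = 12^{3} = 1728$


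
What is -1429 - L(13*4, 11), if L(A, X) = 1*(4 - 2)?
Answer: -1431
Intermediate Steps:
L(A, X) = 2 (L(A, X) = 1*2 = 2)
-1429 - L(13*4, 11) = -1429 - 1*2 = -1429 - 2 = -1431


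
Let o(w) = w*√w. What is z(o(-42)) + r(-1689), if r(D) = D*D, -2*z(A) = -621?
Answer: 5706063/2 ≈ 2.8530e+6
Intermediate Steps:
o(w) = w^(3/2)
z(A) = 621/2 (z(A) = -½*(-621) = 621/2)
r(D) = D²
z(o(-42)) + r(-1689) = 621/2 + (-1689)² = 621/2 + 2852721 = 5706063/2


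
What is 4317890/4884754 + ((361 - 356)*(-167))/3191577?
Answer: 6888399821470/7795034258529 ≈ 0.88369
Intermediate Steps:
4317890/4884754 + ((361 - 356)*(-167))/3191577 = 4317890*(1/4884754) + (5*(-167))*(1/3191577) = 2158945/2442377 - 835*1/3191577 = 2158945/2442377 - 835/3191577 = 6888399821470/7795034258529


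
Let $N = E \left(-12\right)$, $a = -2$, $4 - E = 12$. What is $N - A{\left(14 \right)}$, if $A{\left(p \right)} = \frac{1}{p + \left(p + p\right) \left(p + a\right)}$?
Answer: $\frac{33599}{350} \approx 95.997$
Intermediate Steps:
$E = -8$ ($E = 4 - 12 = -8$)
$N = 96$ ($N = \left(-8\right) \left(-12\right) = 96$)
$A{\left(p \right)} = \frac{1}{p + 2 p \left(-2 + p\right)}$ ($A{\left(p \right)} = \frac{1}{p + \left(p + p\right) \left(p - 2\right)} = \frac{1}{p + 2 p \left(-2 + p\right)}$)
$N - A{\left(14 \right)} = 96 - \frac{1}{14 \left(-3 + 2 \cdot 14\right)} = 96 - \frac{1}{14 \left(-3 + 28\right)} = 96 - \frac{1}{14 \cdot 25} = 96 - \frac{1}{14} \cdot \frac{1}{25} = 96 - \frac{1}{350} = \frac{33599}{350}$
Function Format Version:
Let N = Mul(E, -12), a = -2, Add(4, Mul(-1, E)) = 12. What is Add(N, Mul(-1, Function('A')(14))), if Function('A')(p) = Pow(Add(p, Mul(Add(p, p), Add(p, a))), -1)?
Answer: Rational(33599, 350) ≈ 95.997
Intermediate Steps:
E = -8 (E = Add(4, Mul(-1, 12)) = Add(4, -12) = -8)
N = 96 (N = Mul(-8, -12) = 96)
Function('A')(p) = Pow(Add(p, Mul(2, p, Add(-2, p))), -1) (Function('A')(p) = Pow(Add(p, Mul(Add(p, p), Add(p, -2))), -1) = Pow(Add(p, Mul(Mul(2, p), Add(-2, p))), -1) = Pow(Add(p, Mul(2, p, Add(-2, p))), -1))
Add(N, Mul(-1, Function('A')(14))) = Add(96, Mul(-1, Mul(Pow(14, -1), Pow(Add(-3, Mul(2, 14)), -1)))) = Add(96, Mul(-1, Mul(Rational(1, 14), Pow(Add(-3, 28), -1)))) = Add(96, Mul(-1, Mul(Rational(1, 14), Pow(25, -1)))) = Add(96, Mul(-1, Mul(Rational(1, 14), Rational(1, 25)))) = Add(96, Mul(-1, Rational(1, 350))) = Add(96, Rational(-1, 350)) = Rational(33599, 350)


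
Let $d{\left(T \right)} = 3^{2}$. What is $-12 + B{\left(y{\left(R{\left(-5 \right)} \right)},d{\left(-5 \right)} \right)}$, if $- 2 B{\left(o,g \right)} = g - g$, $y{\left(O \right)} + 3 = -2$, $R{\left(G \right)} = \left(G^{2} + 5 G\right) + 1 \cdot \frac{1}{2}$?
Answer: $-12$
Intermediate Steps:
$d{\left(T \right)} = 9$
$R{\left(G \right)} = \frac{1}{2} + G^{2} + 5 G$ ($R{\left(G \right)} = \left(G^{2} + 5 G\right) + 1 \cdot \frac{1}{2} = \left(G^{2} + 5 G\right) + \frac{1}{2} = \frac{1}{2} + G^{2} + 5 G$)
$y{\left(O \right)} = -5$ ($y{\left(O \right)} = -3 - 2 = -5$)
$B{\left(o,g \right)} = 0$ ($B{\left(o,g \right)} = - \frac{g - g}{2} = \left(- \frac{1}{2}\right) 0 = 0$)
$-12 + B{\left(y{\left(R{\left(-5 \right)} \right)},d{\left(-5 \right)} \right)} = -12 + 0 = -12$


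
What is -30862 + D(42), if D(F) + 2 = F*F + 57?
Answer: -29043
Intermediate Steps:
D(F) = 55 + F**2 (D(F) = -2 + (F*F + 57) = -2 + (F**2 + 57) = -2 + (57 + F**2) = 55 + F**2)
-30862 + D(42) = -30862 + (55 + 42**2) = -30862 + (55 + 1764) = -30862 + 1819 = -29043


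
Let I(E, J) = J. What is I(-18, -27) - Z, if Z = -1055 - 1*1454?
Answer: 2482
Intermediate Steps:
Z = -2509 (Z = -1055 - 1454 = -2509)
I(-18, -27) - Z = -27 - 1*(-2509) = -27 + 2509 = 2482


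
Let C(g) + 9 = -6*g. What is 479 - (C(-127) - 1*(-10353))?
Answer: -10627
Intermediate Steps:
C(g) = -9 - 6*g
479 - (C(-127) - 1*(-10353)) = 479 - ((-9 - 6*(-127)) - 1*(-10353)) = 479 - ((-9 + 762) + 10353) = 479 - (753 + 10353) = 479 - 1*11106 = 479 - 11106 = -10627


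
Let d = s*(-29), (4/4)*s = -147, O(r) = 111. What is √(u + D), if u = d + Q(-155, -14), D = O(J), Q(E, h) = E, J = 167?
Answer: √4219 ≈ 64.954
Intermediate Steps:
s = -147
d = 4263 (d = -147*(-29) = 4263)
D = 111
u = 4108 (u = 4263 - 155 = 4108)
√(u + D) = √(4108 + 111) = √4219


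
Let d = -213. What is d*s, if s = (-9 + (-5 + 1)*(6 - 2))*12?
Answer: 63900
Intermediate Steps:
s = -300 (s = (-9 - 4*4)*12 = (-9 - 16)*12 = -25*12 = -300)
d*s = -213*(-300) = 63900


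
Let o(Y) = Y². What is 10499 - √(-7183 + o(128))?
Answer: 10499 - √9201 ≈ 10403.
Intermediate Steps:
10499 - √(-7183 + o(128)) = 10499 - √(-7183 + 128²) = 10499 - √(-7183 + 16384) = 10499 - √9201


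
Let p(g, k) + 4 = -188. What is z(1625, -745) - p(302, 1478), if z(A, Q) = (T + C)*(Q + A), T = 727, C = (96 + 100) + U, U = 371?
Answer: 1138912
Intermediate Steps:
C = 567 (C = (96 + 100) + 371 = 196 + 371 = 567)
p(g, k) = -192 (p(g, k) = -4 - 188 = -192)
z(A, Q) = 1294*A + 1294*Q (z(A, Q) = (727 + 567)*(Q + A) = 1294*(A + Q) = 1294*A + 1294*Q)
z(1625, -745) - p(302, 1478) = (1294*1625 + 1294*(-745)) - 1*(-192) = (2102750 - 964030) + 192 = 1138720 + 192 = 1138912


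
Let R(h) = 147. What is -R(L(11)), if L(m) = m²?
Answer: -147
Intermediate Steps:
-R(L(11)) = -1*147 = -147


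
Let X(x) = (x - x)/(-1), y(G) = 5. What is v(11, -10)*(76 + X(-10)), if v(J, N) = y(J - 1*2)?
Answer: 380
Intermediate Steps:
v(J, N) = 5
X(x) = 0 (X(x) = 0*(-1) = 0)
v(11, -10)*(76 + X(-10)) = 5*(76 + 0) = 5*76 = 380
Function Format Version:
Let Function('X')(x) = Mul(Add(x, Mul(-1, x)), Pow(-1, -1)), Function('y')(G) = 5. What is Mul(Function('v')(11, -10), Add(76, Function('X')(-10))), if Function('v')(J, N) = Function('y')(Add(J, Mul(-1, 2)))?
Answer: 380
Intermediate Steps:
Function('v')(J, N) = 5
Function('X')(x) = 0 (Function('X')(x) = Mul(0, -1) = 0)
Mul(Function('v')(11, -10), Add(76, Function('X')(-10))) = Mul(5, Add(76, 0)) = Mul(5, 76) = 380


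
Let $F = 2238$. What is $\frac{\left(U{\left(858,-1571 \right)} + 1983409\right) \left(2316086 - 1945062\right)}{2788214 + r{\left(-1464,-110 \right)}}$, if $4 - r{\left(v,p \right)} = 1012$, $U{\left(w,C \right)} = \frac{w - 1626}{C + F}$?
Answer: $\frac{245419953188920}{929533201} \approx 2.6403 \cdot 10^{5}$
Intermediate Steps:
$U{\left(w,C \right)} = \frac{-1626 + w}{2238 + C}$ ($U{\left(w,C \right)} = \frac{w - 1626}{C + 2238} = \frac{-1626 + w}{2238 + C}$)
$r{\left(v,p \right)} = -1008$ ($r{\left(v,p \right)} = 4 - 1012 = -1008$)
$\frac{\left(U{\left(858,-1571 \right)} + 1983409\right) \left(2316086 - 1945062\right)}{2788214 + r{\left(-1464,-110 \right)}} = \frac{\left(\frac{-1626 + 858}{2238 - 1571} + 1983409\right) \left(2316086 - 1945062\right)}{2788214 - 1008} = \frac{\left(\frac{1}{667} \left(-768\right) + 1983409\right) 371024}{2787206} = \left(\frac{1}{667} \left(-768\right) + 1983409\right) 371024 \cdot \frac{1}{2787206} = \left(- \frac{768}{667} + 1983409\right) 371024 \cdot \frac{1}{2787206} = \frac{1322933035}{667} \cdot 371024 \cdot \frac{1}{2787206} = \frac{490839906377840}{667} \cdot \frac{1}{2787206} = \frac{245419953188920}{929533201}$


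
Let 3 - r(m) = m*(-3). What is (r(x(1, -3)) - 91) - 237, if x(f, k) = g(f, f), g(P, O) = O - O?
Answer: -325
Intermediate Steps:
g(P, O) = 0
x(f, k) = 0
r(m) = 3 + 3*m (r(m) = 3 - m*(-3) = 3 - (-3)*m = 3 + 3*m)
(r(x(1, -3)) - 91) - 237 = ((3 + 3*0) - 91) - 237 = ((3 + 0) - 91) - 237 = (3 - 91) - 237 = -88 - 237 = -325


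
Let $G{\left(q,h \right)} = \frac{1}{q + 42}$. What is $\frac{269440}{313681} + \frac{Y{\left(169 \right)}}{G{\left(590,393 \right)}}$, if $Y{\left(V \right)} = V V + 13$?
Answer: $\frac{5664692674448}{313681} \approx 1.8059 \cdot 10^{7}$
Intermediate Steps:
$G{\left(q,h \right)} = \frac{1}{42 + q}$
$Y{\left(V \right)} = 13 + V^{2}$ ($Y{\left(V \right)} = V^{2} + 13 = 13 + V^{2}$)
$\frac{269440}{313681} + \frac{Y{\left(169 \right)}}{G{\left(590,393 \right)}} = \frac{269440}{313681} + \frac{13 + 169^{2}}{\frac{1}{42 + 590}} = 269440 \cdot \frac{1}{313681} + \frac{13 + 28561}{\frac{1}{632}} = \frac{269440}{313681} + 28574 \frac{1}{\frac{1}{632}} = \frac{269440}{313681} + 28574 \cdot 632 = \frac{269440}{313681} + 18058768 = \frac{5664692674448}{313681}$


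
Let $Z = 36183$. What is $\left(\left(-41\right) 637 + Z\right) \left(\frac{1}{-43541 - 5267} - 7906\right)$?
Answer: $- \frac{1942114154617}{24404} \approx -7.9582 \cdot 10^{7}$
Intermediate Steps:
$\left(\left(-41\right) 637 + Z\right) \left(\frac{1}{-43541 - 5267} - 7906\right) = \left(\left(-41\right) 637 + 36183\right) \left(\frac{1}{-43541 - 5267} - 7906\right) = \left(-26117 + 36183\right) \left(\frac{1}{-48808} - 7906\right) = 10066 \left(- \frac{1}{48808} - 7906\right) = 10066 \left(- \frac{385876049}{48808}\right) = - \frac{1942114154617}{24404}$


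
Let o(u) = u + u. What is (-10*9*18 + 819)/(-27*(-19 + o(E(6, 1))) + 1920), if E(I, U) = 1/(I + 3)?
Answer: -267/809 ≈ -0.33004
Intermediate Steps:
E(I, U) = 1/(3 + I)
o(u) = 2*u
(-10*9*18 + 819)/(-27*(-19 + o(E(6, 1))) + 1920) = (-10*9*18 + 819)/(-27*(-19 + 2/(3 + 6)) + 1920) = (-90*18 + 819)/(-27*(-19 + 2/9) + 1920) = (-1620 + 819)/(-27*(-19 + 2*(⅑)) + 1920) = -801/(-27*(-19 + 2/9) + 1920) = -801/(-27*(-169/9) + 1920) = -801/(507 + 1920) = -801/2427 = -801*1/2427 = -267/809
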